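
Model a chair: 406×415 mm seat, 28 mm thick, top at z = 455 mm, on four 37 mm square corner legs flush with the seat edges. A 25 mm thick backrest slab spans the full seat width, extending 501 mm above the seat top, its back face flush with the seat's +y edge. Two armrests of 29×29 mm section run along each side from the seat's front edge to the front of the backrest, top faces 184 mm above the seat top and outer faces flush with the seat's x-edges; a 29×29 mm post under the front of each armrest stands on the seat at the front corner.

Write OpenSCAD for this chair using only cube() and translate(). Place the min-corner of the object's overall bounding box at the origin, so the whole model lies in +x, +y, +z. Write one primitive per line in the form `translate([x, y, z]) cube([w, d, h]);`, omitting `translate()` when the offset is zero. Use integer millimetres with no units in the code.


translate([0, 0, 427]) cube([406, 415, 28]);
cube([37, 37, 427]);
translate([369, 0, 0]) cube([37, 37, 427]);
translate([0, 378, 0]) cube([37, 37, 427]);
translate([369, 378, 0]) cube([37, 37, 427]);
translate([0, 390, 455]) cube([406, 25, 501]);
translate([0, 0, 610]) cube([29, 390, 29]);
translate([377, 0, 610]) cube([29, 390, 29]);
translate([0, 0, 455]) cube([29, 29, 155]);
translate([377, 0, 455]) cube([29, 29, 155]);


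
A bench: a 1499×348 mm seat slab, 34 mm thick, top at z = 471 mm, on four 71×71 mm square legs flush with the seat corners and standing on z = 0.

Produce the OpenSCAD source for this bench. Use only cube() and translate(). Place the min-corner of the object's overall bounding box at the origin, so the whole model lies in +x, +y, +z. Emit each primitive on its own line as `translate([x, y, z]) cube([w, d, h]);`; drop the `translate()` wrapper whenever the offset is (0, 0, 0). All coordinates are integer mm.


translate([0, 0, 437]) cube([1499, 348, 34]);
cube([71, 71, 437]);
translate([0, 277, 0]) cube([71, 71, 437]);
translate([1428, 0, 0]) cube([71, 71, 437]);
translate([1428, 277, 0]) cube([71, 71, 437]);


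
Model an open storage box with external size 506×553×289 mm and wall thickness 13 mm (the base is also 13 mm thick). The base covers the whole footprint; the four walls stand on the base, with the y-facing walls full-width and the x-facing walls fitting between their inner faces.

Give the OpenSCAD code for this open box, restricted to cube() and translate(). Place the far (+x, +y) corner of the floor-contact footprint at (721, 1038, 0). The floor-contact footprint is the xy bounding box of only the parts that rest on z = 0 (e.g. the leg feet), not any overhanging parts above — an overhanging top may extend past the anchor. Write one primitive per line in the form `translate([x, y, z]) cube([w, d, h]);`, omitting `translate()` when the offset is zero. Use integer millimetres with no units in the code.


translate([215, 485, 0]) cube([506, 553, 13]);
translate([215, 485, 13]) cube([506, 13, 276]);
translate([215, 1025, 13]) cube([506, 13, 276]);
translate([215, 498, 13]) cube([13, 527, 276]);
translate([708, 498, 13]) cube([13, 527, 276]);


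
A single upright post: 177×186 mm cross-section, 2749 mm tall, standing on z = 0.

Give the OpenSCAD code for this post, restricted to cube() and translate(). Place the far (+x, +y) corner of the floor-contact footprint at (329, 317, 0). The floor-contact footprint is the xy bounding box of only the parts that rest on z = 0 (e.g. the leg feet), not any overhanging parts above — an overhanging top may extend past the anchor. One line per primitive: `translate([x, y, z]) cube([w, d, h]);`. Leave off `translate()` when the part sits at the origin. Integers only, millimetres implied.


translate([152, 131, 0]) cube([177, 186, 2749]);


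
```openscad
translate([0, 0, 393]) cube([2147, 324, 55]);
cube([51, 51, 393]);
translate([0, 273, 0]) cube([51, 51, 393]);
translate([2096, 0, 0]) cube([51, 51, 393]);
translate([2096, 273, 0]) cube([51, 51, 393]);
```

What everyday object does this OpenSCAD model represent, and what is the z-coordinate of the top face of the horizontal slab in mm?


A bench. The seat-top height is 448 mm.

A long slab on four corner posts — a bench. The slab sits at z = 393 with thickness 55, so the top is 393 + 55 = 448 mm.


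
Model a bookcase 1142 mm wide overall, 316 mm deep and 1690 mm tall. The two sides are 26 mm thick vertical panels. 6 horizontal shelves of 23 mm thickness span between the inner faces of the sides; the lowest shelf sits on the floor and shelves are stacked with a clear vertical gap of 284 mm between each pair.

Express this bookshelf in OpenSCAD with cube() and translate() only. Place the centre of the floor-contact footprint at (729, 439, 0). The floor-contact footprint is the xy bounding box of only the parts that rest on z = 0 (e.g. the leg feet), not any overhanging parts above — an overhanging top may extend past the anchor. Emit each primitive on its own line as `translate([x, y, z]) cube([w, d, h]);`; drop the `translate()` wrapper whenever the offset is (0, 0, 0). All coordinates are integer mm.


translate([158, 281, 0]) cube([26, 316, 1690]);
translate([1274, 281, 0]) cube([26, 316, 1690]);
translate([184, 281, 0]) cube([1090, 316, 23]);
translate([184, 281, 307]) cube([1090, 316, 23]);
translate([184, 281, 614]) cube([1090, 316, 23]);
translate([184, 281, 921]) cube([1090, 316, 23]);
translate([184, 281, 1228]) cube([1090, 316, 23]);
translate([184, 281, 1535]) cube([1090, 316, 23]);


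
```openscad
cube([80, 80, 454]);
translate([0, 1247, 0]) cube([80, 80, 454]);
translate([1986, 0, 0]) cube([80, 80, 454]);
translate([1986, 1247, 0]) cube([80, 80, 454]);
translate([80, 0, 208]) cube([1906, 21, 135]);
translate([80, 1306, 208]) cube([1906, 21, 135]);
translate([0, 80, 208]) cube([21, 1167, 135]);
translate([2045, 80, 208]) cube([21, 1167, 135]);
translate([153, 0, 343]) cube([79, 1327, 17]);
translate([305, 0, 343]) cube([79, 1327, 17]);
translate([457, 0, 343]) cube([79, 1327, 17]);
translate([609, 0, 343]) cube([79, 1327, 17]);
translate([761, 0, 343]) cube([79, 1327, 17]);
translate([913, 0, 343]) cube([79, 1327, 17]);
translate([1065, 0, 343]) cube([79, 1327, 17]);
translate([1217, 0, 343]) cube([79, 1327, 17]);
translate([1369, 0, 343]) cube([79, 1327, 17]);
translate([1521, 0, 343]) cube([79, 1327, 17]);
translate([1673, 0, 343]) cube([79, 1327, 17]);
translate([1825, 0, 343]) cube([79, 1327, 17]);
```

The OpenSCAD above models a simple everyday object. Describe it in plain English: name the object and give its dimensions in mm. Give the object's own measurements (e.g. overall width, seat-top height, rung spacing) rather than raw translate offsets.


A bed frame 2066 mm long (x) by 1327 mm wide (y). Four 80×80 mm corner posts, 454 mm tall, at the corners of the footprint. Four rails of 21 mm thickness and 135 mm height run between adjacent posts with their undersides at z = 208 mm, their outer faces flush with the outside of the frame (the two x-running rails run between the posts' inner faces; the two y-running rails run between the posts' inner faces). 12 slats, each 79 mm wide (x) and 17 mm thick, lie across the top of the two x-running rails, running the full 1327 mm width of the frame in y; along x they sit between the end posts with a 73 mm gap after the −x posts and between neighbouring slats, leaving 82 mm before the +x posts.


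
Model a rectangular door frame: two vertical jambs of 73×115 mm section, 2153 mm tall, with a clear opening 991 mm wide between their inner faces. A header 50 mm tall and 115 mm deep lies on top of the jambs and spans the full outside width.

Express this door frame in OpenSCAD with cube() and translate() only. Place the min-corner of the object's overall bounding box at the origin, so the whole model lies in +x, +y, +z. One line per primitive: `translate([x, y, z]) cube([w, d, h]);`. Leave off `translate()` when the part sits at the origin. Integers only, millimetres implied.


cube([73, 115, 2153]);
translate([1064, 0, 0]) cube([73, 115, 2153]);
translate([0, 0, 2153]) cube([1137, 115, 50]);


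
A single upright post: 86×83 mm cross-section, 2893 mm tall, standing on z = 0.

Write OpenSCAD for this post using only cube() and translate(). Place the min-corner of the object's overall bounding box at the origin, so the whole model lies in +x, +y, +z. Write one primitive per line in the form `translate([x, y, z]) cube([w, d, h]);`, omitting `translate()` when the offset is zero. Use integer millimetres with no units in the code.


cube([86, 83, 2893]);


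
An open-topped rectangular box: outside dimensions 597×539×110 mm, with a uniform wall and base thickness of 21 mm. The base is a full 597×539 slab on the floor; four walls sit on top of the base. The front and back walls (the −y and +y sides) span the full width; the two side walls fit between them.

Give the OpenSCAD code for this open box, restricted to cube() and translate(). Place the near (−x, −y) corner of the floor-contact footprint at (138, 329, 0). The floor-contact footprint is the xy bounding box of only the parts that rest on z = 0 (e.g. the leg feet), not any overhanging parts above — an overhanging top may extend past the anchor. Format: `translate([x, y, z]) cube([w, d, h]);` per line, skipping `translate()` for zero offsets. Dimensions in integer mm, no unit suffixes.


translate([138, 329, 0]) cube([597, 539, 21]);
translate([138, 329, 21]) cube([597, 21, 89]);
translate([138, 847, 21]) cube([597, 21, 89]);
translate([138, 350, 21]) cube([21, 497, 89]);
translate([714, 350, 21]) cube([21, 497, 89]);


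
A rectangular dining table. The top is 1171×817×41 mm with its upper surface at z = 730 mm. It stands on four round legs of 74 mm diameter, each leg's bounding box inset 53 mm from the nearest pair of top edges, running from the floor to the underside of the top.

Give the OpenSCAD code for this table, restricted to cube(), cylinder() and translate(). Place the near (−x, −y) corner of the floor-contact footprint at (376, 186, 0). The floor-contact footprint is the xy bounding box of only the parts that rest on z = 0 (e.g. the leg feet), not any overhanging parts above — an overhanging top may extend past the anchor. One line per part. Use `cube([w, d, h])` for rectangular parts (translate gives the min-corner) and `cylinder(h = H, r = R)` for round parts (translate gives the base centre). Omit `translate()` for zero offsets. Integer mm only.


translate([323, 133, 689]) cube([1171, 817, 41]);
translate([413, 223, 0]) cylinder(h = 689, r = 37);
translate([1404, 223, 0]) cylinder(h = 689, r = 37);
translate([413, 860, 0]) cylinder(h = 689, r = 37);
translate([1404, 860, 0]) cylinder(h = 689, r = 37);


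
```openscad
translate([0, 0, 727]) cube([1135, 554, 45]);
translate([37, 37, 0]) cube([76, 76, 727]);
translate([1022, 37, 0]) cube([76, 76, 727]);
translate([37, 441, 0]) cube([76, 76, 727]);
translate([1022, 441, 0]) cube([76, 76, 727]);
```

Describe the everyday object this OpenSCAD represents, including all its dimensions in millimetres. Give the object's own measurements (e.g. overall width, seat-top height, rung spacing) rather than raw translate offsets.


A table: top 1135 mm (x) × 554 mm (y), 45 mm thick, upper face at z = 772 mm, on four 76×76 mm square legs, each inset 37 mm from the nearest pair of top edges from z = 0 to the bottom of the top.


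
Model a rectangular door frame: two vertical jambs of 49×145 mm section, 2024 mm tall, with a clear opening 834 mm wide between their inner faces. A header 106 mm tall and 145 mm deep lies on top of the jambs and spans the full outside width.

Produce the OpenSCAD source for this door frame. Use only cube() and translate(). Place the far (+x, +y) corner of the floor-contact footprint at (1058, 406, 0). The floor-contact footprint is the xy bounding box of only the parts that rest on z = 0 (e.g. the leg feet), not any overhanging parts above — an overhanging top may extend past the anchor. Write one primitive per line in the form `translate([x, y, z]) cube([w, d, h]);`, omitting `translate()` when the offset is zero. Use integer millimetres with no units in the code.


translate([126, 261, 0]) cube([49, 145, 2024]);
translate([1009, 261, 0]) cube([49, 145, 2024]);
translate([126, 261, 2024]) cube([932, 145, 106]);


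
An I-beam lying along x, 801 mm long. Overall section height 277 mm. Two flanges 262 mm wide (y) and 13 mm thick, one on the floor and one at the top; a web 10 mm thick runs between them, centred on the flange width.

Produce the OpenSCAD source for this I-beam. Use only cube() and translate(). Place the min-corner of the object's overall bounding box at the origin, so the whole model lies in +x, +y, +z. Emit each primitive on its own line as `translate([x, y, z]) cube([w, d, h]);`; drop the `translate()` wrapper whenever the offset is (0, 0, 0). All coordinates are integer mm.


cube([801, 262, 13]);
translate([0, 126, 13]) cube([801, 10, 251]);
translate([0, 0, 264]) cube([801, 262, 13]);


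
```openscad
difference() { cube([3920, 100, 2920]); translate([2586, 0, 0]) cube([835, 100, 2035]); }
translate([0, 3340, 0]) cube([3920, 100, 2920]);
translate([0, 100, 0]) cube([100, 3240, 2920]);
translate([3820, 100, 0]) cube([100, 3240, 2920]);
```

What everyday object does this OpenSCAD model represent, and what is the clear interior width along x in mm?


A single room. The interior width is 3720 mm.

Four walls enclosing a rectangle with a door in the front wall — a room. Outside width 3920 minus two 100 mm walls gives 3720 mm.


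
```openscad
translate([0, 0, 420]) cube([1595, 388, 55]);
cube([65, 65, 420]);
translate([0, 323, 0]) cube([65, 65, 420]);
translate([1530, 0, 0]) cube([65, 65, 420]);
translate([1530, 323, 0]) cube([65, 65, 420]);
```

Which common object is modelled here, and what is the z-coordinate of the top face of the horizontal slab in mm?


A bench. The seat-top height is 475 mm.

A long slab on four corner posts — a bench. The slab sits at z = 420 with thickness 55, so the top is 420 + 55 = 475 mm.


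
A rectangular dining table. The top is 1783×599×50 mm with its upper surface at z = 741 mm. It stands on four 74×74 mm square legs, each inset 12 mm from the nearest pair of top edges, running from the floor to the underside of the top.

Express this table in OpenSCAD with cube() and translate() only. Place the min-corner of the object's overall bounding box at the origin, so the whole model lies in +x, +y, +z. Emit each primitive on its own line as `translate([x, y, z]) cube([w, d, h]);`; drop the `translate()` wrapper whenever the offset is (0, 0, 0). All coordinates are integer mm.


// leg_h = 741 - 50 = 691
translate([0, 0, 691]) cube([1783, 599, 50]);
translate([12, 12, 0]) cube([74, 74, 691]);
translate([1697, 12, 0]) cube([74, 74, 691]);
translate([12, 513, 0]) cube([74, 74, 691]);
translate([1697, 513, 0]) cube([74, 74, 691]);


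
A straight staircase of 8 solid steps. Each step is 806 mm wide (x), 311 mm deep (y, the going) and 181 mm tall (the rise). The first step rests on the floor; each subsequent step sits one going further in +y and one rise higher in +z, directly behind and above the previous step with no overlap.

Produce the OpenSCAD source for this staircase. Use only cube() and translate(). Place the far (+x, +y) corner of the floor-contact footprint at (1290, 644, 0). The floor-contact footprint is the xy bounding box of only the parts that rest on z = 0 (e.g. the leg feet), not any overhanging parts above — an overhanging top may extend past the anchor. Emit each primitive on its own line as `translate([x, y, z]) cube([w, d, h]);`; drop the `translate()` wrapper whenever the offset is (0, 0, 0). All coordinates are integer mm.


translate([484, 333, 0]) cube([806, 311, 181]);
translate([484, 644, 181]) cube([806, 311, 181]);
translate([484, 955, 362]) cube([806, 311, 181]);
translate([484, 1266, 543]) cube([806, 311, 181]);
translate([484, 1577, 724]) cube([806, 311, 181]);
translate([484, 1888, 905]) cube([806, 311, 181]);
translate([484, 2199, 1086]) cube([806, 311, 181]);
translate([484, 2510, 1267]) cube([806, 311, 181]);


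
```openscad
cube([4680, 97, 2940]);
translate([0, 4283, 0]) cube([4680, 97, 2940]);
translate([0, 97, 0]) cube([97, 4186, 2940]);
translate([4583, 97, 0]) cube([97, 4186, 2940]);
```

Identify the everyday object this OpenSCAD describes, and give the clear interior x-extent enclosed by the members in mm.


A house (or room) frame. The interior width is 4486 mm.

Four 2940 mm walls enclosing a rectangle with no floor or roof — a room or house frame. Outside width is 4680 mm and wall thickness is 97 mm, so the interior width is 4680 − 2 × 97 = 4486 mm.


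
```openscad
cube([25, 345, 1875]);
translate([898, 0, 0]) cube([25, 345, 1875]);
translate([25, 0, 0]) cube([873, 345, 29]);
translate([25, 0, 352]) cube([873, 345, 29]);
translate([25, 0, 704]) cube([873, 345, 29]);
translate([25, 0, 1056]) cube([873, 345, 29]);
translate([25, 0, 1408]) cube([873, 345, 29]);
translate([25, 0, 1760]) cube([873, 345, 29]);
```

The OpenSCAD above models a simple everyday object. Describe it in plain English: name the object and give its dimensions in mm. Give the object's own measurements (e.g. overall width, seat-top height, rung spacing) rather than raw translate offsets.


An open bookshelf. Two side panels, each 25 mm thick, 345 mm deep and 1875 mm tall, stand 923 mm apart (outside-to-outside). Between them sit 6 shelves, each 29 mm thick and 345 mm deep, spanning the full gap between the sides. The bottom shelf rests on the floor (its underside at z = 0) and the clear gap between one shelf's top and the next shelf's underside is 323 mm.


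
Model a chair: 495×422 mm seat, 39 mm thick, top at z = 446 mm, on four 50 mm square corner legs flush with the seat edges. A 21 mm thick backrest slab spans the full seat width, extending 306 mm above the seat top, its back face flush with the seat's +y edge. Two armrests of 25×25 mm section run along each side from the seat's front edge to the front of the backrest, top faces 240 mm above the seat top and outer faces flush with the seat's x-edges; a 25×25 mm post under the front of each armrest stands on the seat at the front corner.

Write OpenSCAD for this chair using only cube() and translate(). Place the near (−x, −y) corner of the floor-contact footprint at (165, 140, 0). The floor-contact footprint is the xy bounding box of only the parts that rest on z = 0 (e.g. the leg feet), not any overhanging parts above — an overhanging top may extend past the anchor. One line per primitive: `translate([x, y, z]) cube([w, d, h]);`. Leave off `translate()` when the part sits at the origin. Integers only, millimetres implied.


translate([165, 140, 407]) cube([495, 422, 39]);
translate([165, 140, 0]) cube([50, 50, 407]);
translate([610, 140, 0]) cube([50, 50, 407]);
translate([165, 512, 0]) cube([50, 50, 407]);
translate([610, 512, 0]) cube([50, 50, 407]);
translate([165, 541, 446]) cube([495, 21, 306]);
translate([165, 140, 661]) cube([25, 401, 25]);
translate([635, 140, 661]) cube([25, 401, 25]);
translate([165, 140, 446]) cube([25, 25, 215]);
translate([635, 140, 446]) cube([25, 25, 215]);


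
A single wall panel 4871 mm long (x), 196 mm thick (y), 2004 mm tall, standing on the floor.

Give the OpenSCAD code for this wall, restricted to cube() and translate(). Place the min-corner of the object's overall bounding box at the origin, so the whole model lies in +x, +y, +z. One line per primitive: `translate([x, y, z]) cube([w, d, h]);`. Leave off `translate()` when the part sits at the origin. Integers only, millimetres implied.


cube([4871, 196, 2004]);


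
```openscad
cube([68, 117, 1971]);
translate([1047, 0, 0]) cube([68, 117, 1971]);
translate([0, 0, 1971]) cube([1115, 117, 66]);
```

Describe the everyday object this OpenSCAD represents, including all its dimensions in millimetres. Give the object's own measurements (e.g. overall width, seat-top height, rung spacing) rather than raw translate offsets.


A door frame. The clear opening is 979 mm wide and 1971 mm high. Two 68 mm wide jambs, 117 mm deep, stand either side of the opening from the floor to the top of the opening. A 66 mm thick head sits across the top of both jambs, spanning the full outside width of the frame.


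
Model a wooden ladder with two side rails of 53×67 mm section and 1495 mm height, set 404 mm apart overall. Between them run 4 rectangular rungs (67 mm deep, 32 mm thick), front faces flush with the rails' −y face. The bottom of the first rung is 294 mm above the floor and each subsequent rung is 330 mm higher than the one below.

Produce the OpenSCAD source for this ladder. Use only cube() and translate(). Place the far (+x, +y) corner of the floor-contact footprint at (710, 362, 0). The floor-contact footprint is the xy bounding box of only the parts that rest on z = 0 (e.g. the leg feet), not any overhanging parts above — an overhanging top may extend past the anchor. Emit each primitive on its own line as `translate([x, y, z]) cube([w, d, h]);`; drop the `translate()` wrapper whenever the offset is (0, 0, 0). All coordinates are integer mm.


translate([306, 295, 0]) cube([53, 67, 1495]);
translate([657, 295, 0]) cube([53, 67, 1495]);
translate([359, 295, 294]) cube([298, 67, 32]);
translate([359, 295, 624]) cube([298, 67, 32]);
translate([359, 295, 954]) cube([298, 67, 32]);
translate([359, 295, 1284]) cube([298, 67, 32]);


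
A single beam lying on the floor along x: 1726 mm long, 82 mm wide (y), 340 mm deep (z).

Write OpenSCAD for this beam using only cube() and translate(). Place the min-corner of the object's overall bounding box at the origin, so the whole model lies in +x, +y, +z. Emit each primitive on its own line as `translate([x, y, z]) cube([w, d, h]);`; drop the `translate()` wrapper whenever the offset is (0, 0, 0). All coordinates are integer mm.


cube([1726, 82, 340]);


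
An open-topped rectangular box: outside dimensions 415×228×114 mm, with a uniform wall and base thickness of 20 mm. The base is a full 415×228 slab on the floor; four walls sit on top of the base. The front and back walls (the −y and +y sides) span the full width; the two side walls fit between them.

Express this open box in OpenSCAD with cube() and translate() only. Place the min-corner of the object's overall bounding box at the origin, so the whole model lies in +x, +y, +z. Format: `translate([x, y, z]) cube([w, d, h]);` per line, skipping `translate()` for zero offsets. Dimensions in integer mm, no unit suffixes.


cube([415, 228, 20]);
translate([0, 0, 20]) cube([415, 20, 94]);
translate([0, 208, 20]) cube([415, 20, 94]);
translate([0, 20, 20]) cube([20, 188, 94]);
translate([395, 20, 20]) cube([20, 188, 94]);


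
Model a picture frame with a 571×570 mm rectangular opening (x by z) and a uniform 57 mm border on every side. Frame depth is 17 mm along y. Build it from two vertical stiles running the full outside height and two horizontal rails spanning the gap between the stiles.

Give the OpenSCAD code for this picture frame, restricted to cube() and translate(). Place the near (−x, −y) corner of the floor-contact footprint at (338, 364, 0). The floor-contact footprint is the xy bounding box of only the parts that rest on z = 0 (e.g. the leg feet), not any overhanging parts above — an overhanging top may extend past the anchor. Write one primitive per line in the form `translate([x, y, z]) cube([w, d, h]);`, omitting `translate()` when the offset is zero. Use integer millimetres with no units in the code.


translate([338, 364, 0]) cube([57, 17, 684]);
translate([966, 364, 0]) cube([57, 17, 684]);
translate([395, 364, 0]) cube([571, 17, 57]);
translate([395, 364, 627]) cube([571, 17, 57]);


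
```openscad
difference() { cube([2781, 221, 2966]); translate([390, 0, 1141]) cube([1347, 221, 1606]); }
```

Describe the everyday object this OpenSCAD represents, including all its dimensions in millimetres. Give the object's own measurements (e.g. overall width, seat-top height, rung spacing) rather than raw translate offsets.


A wall 2781 mm long (x), 221 mm thick (y), 2966 mm tall, with a rectangular window opening cut through it. The opening is 1347 mm wide and 1606 mm tall; its sill is at z = 1141 mm and its near (−x) edge is 390 mm from the wall's −x end. The opening passes through the full wall thickness.


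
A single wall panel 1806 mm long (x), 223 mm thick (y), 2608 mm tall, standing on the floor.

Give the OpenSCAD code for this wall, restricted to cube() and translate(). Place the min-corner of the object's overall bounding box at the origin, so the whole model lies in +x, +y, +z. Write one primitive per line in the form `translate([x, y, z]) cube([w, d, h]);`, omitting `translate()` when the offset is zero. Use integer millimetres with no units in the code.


cube([1806, 223, 2608]);


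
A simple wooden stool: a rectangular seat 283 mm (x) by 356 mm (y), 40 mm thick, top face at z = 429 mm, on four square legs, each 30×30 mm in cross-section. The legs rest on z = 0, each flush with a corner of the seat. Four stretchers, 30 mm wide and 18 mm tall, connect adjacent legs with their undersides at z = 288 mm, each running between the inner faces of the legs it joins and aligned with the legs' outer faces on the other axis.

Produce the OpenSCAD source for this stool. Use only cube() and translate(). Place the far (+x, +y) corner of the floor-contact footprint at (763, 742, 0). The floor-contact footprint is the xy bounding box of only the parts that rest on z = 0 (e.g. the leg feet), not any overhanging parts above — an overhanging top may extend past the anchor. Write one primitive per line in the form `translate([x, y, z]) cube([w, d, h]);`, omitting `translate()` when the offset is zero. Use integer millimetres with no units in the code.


// leg_h = 429 - 40 = 389
// stretcher span = 283 - 2*30 = 223
translate([480, 386, 389]) cube([283, 356, 40]);
translate([480, 386, 0]) cube([30, 30, 389]);
translate([733, 386, 0]) cube([30, 30, 389]);
translate([480, 712, 0]) cube([30, 30, 389]);
translate([733, 712, 0]) cube([30, 30, 389]);
translate([510, 386, 288]) cube([223, 30, 18]);
translate([510, 712, 288]) cube([223, 30, 18]);
translate([480, 416, 288]) cube([30, 296, 18]);
translate([733, 416, 288]) cube([30, 296, 18]);


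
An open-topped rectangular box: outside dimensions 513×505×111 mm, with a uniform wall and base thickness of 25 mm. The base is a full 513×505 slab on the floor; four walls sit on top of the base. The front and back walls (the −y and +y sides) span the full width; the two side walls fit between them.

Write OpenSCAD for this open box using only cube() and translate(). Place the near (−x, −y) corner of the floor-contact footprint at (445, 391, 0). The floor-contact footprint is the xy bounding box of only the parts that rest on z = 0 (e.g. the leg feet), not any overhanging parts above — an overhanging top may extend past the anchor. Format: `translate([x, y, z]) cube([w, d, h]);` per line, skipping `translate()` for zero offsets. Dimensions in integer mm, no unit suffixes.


translate([445, 391, 0]) cube([513, 505, 25]);
translate([445, 391, 25]) cube([513, 25, 86]);
translate([445, 871, 25]) cube([513, 25, 86]);
translate([445, 416, 25]) cube([25, 455, 86]);
translate([933, 416, 25]) cube([25, 455, 86]);


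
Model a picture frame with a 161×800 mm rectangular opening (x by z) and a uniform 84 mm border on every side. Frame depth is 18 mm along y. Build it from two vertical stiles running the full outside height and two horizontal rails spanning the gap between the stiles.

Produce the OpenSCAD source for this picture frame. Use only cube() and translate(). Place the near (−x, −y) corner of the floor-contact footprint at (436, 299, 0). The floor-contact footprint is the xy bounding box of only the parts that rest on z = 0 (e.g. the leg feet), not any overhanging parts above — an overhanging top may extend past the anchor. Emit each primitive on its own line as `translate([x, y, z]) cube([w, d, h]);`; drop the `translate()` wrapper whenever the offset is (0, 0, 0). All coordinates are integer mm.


translate([436, 299, 0]) cube([84, 18, 968]);
translate([681, 299, 0]) cube([84, 18, 968]);
translate([520, 299, 0]) cube([161, 18, 84]);
translate([520, 299, 884]) cube([161, 18, 84]);


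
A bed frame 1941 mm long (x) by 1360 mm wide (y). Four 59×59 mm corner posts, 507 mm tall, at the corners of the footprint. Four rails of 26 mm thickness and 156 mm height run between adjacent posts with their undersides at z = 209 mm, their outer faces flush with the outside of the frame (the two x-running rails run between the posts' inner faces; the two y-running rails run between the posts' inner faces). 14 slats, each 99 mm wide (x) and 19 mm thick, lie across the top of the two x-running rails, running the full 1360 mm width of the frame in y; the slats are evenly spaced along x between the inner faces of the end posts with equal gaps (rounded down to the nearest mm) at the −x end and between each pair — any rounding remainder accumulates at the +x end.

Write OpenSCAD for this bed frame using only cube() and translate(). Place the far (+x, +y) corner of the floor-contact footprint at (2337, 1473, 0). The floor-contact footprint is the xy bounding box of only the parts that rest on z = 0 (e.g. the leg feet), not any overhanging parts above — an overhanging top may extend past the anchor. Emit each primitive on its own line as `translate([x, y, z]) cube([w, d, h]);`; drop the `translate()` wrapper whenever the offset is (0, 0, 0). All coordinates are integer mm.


// slat z = rail_z + rail_h = 209 + 156 = 365
// slat gap = ⌊(1823 − 14·99) / 15⌋ = 29
translate([396, 113, 0]) cube([59, 59, 507]);
translate([396, 1414, 0]) cube([59, 59, 507]);
translate([2278, 113, 0]) cube([59, 59, 507]);
translate([2278, 1414, 0]) cube([59, 59, 507]);
translate([455, 113, 209]) cube([1823, 26, 156]);
translate([455, 1447, 209]) cube([1823, 26, 156]);
translate([396, 172, 209]) cube([26, 1242, 156]);
translate([2311, 172, 209]) cube([26, 1242, 156]);
translate([484, 113, 365]) cube([99, 1360, 19]);
translate([612, 113, 365]) cube([99, 1360, 19]);
translate([740, 113, 365]) cube([99, 1360, 19]);
translate([868, 113, 365]) cube([99, 1360, 19]);
translate([996, 113, 365]) cube([99, 1360, 19]);
translate([1124, 113, 365]) cube([99, 1360, 19]);
translate([1252, 113, 365]) cube([99, 1360, 19]);
translate([1380, 113, 365]) cube([99, 1360, 19]);
translate([1508, 113, 365]) cube([99, 1360, 19]);
translate([1636, 113, 365]) cube([99, 1360, 19]);
translate([1764, 113, 365]) cube([99, 1360, 19]);
translate([1892, 113, 365]) cube([99, 1360, 19]);
translate([2020, 113, 365]) cube([99, 1360, 19]);
translate([2148, 113, 365]) cube([99, 1360, 19]);


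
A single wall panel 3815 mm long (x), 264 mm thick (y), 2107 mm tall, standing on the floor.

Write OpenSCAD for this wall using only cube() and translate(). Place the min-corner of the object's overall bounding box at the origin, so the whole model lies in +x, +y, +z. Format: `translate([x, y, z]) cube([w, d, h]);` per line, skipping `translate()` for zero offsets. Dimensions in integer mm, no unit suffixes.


cube([3815, 264, 2107]);


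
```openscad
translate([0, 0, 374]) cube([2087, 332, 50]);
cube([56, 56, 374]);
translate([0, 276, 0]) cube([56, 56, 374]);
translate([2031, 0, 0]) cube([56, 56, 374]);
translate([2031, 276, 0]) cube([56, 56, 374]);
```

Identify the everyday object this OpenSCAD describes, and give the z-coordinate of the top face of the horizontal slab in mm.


A bench. The seat-top height is 424 mm.

A long slab on four corner posts — a bench. The slab sits at z = 374 with thickness 50, so the top is 374 + 50 = 424 mm.


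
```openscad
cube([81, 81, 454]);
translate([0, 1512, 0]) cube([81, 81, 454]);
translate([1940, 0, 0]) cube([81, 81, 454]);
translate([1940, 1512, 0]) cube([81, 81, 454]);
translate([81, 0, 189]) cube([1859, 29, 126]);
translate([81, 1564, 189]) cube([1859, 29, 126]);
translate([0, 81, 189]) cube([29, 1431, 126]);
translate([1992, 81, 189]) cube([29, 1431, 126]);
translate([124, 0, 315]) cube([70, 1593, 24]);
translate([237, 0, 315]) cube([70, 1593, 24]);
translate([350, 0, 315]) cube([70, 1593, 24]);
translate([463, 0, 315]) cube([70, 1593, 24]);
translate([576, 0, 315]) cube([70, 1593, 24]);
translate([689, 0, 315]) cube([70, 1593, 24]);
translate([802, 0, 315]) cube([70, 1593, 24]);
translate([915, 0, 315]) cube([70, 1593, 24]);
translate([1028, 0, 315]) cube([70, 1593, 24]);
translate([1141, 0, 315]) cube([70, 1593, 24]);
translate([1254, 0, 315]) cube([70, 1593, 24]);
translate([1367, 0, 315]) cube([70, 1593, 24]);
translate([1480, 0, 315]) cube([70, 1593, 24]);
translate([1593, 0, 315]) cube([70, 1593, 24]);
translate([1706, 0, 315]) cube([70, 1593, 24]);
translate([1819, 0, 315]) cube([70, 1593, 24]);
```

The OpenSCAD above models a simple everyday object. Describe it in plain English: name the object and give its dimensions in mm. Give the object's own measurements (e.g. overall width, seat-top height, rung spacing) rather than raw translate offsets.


A bed frame 2021 mm long (x) by 1593 mm wide (y). Four 81×81 mm corner posts, 454 mm tall, at the corners of the footprint. Four rails of 29 mm thickness and 126 mm height run between adjacent posts with their undersides at z = 189 mm, their outer faces flush with the outside of the frame (the two x-running rails run between the posts' inner faces; the two y-running rails run between the posts' inner faces). 16 slats, each 70 mm wide (x) and 24 mm thick, lie across the top of the two x-running rails, running the full 1593 mm width of the frame in y; along x they sit between the end posts with a 43 mm gap after the −x posts and between neighbouring slats, leaving 51 mm before the +x posts.


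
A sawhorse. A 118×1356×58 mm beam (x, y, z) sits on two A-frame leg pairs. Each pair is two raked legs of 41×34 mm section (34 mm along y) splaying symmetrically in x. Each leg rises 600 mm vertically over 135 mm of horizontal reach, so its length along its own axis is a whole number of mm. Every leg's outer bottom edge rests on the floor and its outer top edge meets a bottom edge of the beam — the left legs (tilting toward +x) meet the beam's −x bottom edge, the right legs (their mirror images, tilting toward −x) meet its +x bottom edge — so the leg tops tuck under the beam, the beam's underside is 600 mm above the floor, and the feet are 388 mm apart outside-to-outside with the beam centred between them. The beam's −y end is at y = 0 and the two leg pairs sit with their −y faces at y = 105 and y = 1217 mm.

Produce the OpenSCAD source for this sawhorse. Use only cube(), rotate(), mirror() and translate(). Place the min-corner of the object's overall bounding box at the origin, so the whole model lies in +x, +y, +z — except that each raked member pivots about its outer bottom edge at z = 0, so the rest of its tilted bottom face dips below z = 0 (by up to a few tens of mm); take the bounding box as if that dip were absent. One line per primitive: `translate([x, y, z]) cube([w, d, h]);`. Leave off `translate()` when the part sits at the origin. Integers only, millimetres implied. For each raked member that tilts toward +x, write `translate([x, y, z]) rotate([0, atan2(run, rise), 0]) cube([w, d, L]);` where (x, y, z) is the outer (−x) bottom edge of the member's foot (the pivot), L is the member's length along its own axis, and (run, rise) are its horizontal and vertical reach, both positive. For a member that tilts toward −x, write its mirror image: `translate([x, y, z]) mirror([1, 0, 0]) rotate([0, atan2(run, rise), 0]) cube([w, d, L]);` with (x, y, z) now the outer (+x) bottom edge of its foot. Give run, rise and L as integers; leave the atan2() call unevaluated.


// leg length = √(135² + 600²) = 615
// right-leg outer foot x = 2·135 + 118 = 388
// beam min-corner = (135, 0, 600)
translate([135, 0, 600]) cube([118, 1356, 58]);
translate([0, 105, 0]) rotate([0, atan2(135, 600), 0]) cube([41, 34, 615]);
translate([388, 105, 0]) mirror([1, 0, 0]) rotate([0, atan2(135, 600), 0]) cube([41, 34, 615]);
translate([0, 1217, 0]) rotate([0, atan2(135, 600), 0]) cube([41, 34, 615]);
translate([388, 1217, 0]) mirror([1, 0, 0]) rotate([0, atan2(135, 600), 0]) cube([41, 34, 615]);


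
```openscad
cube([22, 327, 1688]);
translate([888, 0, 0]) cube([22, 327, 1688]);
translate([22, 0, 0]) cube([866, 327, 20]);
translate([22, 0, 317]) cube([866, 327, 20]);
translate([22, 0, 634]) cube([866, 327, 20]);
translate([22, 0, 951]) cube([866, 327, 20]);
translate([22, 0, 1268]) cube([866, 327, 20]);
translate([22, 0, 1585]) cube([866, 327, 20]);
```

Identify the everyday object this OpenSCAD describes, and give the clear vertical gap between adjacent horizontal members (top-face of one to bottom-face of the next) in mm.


A bookshelf. The clear shelf gap is 297 mm.

Two tall side panels with 6 horizontal boards between them — a bookshelf. The first two shelf undersides are at z = 0 and z = 317; with shelf thickness 20, the clear gap is 317 − 0 − 20 = 297 mm.


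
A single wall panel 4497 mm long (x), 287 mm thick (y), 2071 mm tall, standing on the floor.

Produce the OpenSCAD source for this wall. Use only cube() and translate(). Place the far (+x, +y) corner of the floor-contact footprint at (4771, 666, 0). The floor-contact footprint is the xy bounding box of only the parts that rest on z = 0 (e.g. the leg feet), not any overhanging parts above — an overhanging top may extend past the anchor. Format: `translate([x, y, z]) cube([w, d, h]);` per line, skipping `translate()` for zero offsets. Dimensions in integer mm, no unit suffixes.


translate([274, 379, 0]) cube([4497, 287, 2071]);


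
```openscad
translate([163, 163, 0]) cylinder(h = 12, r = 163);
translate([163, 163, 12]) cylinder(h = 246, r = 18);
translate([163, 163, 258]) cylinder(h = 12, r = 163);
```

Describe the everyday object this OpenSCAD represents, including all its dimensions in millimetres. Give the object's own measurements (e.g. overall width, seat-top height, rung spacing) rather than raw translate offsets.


A spool: two coaxial disc flanges of radius 163 mm and thickness 12 mm, joined by a core cylinder of radius 18 mm and height 246 mm. The lower flange rests on z = 0 and the three cylinders share a vertical axis.


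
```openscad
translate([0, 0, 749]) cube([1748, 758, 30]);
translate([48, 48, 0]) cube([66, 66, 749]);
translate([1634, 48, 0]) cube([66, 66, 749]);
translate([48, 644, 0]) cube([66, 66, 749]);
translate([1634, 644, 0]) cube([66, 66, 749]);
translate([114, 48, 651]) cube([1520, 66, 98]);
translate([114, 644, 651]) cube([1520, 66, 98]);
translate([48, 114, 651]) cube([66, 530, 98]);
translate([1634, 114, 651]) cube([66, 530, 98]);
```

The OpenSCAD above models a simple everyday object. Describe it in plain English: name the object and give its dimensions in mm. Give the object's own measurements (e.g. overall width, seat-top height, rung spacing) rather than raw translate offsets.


A table: top 1748 mm (x) × 758 mm (y), 30 mm thick, upper face at z = 779 mm, on four 66×66 mm square legs, each inset 48 mm from the nearest pair of top edges from z = 0 to the bottom of the top. Four apron rails, 66 mm thick and 98 mm tall, run between adjacent legs with their top edges flush with the underside of the top and their outer faces flush with the legs' outer faces.


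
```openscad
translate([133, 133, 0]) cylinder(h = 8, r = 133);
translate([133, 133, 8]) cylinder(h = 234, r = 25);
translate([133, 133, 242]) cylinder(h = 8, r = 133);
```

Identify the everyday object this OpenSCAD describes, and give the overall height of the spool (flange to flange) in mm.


A spool. The overall height is 250 mm.

Three coaxial cylinders, large–small–large — a spool. Two 8 mm flanges and a 234 mm core give 8 + 234 + 8 = 250 mm.


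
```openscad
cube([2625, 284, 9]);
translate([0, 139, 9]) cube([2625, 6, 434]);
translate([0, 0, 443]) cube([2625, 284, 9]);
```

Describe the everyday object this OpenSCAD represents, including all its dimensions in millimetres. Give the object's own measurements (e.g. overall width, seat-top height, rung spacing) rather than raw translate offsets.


An I-beam lying along x, 2625 mm long. Overall section height 452 mm. Two flanges 284 mm wide (y) and 9 mm thick, one on the floor and one at the top; a web 6 mm thick runs between them, centred on the flange width.
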